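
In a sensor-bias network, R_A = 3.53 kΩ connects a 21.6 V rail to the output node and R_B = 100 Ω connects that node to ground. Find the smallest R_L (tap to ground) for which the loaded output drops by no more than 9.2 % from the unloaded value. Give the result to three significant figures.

Output resistance R_th = R_A‖R_B = (3530 × 100)/3630 = 97.25 Ω.
The fractional drop is R_th/(R_th + R_L); requiring this ≤ 0.0920 gives R_L ≥ R_th(1/0.0920 − 1) = 97.25 × 9.870 = 960 Ω.

R_L(min) ≈ 960 Ω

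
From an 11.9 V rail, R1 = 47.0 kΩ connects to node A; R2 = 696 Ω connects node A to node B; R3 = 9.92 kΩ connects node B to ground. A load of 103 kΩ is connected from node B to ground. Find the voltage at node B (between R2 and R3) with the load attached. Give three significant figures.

At node B, R3 is in parallel with the load: R3‖R_L = 9049 Ω.
Below node A the resistance is R2 + (R3‖R_L) = 9745 Ω, so V_A = 11.9 × 9745/56740 = 2.044 V.
Then V_B = V_A × (R3‖R_L)/(R2 + R3‖R_L) = 2.044 × 9049/9745 = 1.90 V.

V ≈ 1.90 V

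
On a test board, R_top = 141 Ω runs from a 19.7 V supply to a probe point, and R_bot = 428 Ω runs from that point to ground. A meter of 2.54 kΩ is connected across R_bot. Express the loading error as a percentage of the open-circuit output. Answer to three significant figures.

4.01 %

The divider's output (Thévenin) resistance is R_top‖R_bot = 106.1 Ω.
Fractional drop under load = R_th/(R_th + R_L) = 106.1 / (106.1 + 2540) = 0.04008.
So the output falls by 4.01 %.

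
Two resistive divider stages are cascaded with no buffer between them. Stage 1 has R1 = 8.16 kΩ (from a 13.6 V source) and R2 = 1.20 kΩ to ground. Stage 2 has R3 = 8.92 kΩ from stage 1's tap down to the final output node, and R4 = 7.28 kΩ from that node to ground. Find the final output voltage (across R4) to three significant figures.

Stage 2 presents R3+R4 = 16.20 kΩ as a load on stage 1's tap.
Stage 1's lower leg becomes R2‖(R3+R4) = 1.117 kΩ, so V_mid = 13.6 × 1.117/9.277 = 1.638 V.
Stage 2 is itself unloaded: V_out = V_mid × R4/(R3+R4) = 1.638 × 7.28/16.20 = 0.736 V.

V_out ≈ 0.736 V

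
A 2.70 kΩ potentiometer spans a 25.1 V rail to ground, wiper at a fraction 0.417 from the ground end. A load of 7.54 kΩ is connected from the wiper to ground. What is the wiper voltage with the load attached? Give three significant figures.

V ≈ 9.63 V

The wiper splits the pot into (1−α)R = 1.574 kΩ above and αR = 1.126 kΩ below.
Lower section ‖ load = 0.9796 kΩ.
V_wiper = 25.1 × 0.9796/(1.574 + 0.9796) = 9.63 V.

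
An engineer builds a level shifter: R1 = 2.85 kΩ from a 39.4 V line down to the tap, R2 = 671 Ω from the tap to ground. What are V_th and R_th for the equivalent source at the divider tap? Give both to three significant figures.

V_th is the open-circuit tap voltage: 39.4 × 671/(2850 + 671) = 7.51 V.
With the supply zeroed, R1 and R2 appear in parallel from the tap: R_th = R1‖R2 = (2850 × 671)/3521 = 543 Ω.

V_th = 7.51 V, R_th = 543 Ω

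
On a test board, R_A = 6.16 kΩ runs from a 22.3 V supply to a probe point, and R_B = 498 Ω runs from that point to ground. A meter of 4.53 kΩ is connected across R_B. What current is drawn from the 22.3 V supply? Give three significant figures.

I ≈ 3.37 mA

R_B‖R_L = 448.7 Ω, so the source sees R_A + R_B‖R_L = 6609 Ω.
I = 22.3 V / 6609 Ω = 3.37 mA.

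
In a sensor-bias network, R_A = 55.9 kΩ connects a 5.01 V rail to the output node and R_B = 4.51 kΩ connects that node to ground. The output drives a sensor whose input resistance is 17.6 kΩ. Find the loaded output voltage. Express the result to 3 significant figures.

V_out ≈ 0.302 V

The load sits in parallel with R_B: R_B‖R_L = (4.51 × 17.6) / (4.51 + 17.6) = 3.590 kΩ.
V_out = 5.01 × 3.590 / (55.9 + 3.590) = 5.01 × 3.590/59.49 = 0.302 V.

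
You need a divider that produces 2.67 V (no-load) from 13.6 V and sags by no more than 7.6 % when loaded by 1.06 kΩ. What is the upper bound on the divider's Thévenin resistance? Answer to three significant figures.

Loading drop = R_th/(R_th + R_L) ≤ 0.0760, so R_th ≤ R_L · ε/(1−ε) = 1.06 kΩ × 0.0760/0.9240 = 87.2 Ω.
(Any R1, R2 with R2/(R1+R2) = 0.196 and R1‖R2 ≤ 87.2 Ω will meet the spec.)

R_th ≤ 87.2 Ω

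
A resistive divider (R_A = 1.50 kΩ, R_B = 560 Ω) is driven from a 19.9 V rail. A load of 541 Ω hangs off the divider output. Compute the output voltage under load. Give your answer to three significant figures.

V_out ≈ 3.08 V

The load sits in parallel with R_B: R_B‖R_L = (560 × 541) / (560 + 541) = 275.2 Ω.
V_out = 19.9 × 275.2 / (1500 + 275.2) = 19.9 × 275.2/1775 = 3.08 V.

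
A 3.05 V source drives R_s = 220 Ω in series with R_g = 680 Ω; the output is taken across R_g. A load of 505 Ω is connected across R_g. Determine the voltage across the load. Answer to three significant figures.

V_out ≈ 1.73 V

The load sits in parallel with R_g: R_g‖R_L = (680 × 505) / (680 + 505) = 289.8 Ω.
V_out = 3.05 × 289.8 / (220 + 289.8) = 3.05 × 289.8/509.8 = 1.73 V.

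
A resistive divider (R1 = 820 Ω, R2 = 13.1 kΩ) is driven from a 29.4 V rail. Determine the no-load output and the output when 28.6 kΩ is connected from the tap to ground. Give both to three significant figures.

Unloaded: 27.7 V; loaded: 26.9 V

Open-circuit: V = 29.4 × 13100/(820 + 13100) = 27.7 V.
With the load, R2 becomes R2‖R_L = 8985 Ω, so V = 29.4 × 8985/9805 = 26.9 V.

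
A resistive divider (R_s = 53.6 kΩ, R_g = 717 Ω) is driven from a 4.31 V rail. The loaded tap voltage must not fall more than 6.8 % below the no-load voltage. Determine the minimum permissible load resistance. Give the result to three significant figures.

R_L(min) ≈ 9.70 kΩ

Output resistance R_th = R_s‖R_g = (53600 × 717)/54320 = 707.5 Ω.
The fractional drop is R_th/(R_th + R_L); requiring this ≤ 0.0680 gives R_L ≥ R_th(1/0.0680 − 1) = 707.5 × 13.71 = 9.70 kΩ.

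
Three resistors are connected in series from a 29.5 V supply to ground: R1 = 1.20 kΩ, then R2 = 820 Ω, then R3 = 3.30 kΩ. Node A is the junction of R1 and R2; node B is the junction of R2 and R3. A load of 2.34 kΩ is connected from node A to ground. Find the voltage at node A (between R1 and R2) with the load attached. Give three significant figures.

V ≈ 16.4 V

Below node A the series string R2+R3 = 4120 Ω sits in parallel with the 2340 Ω load: 1492 Ω.
V_A = 29.5 × 1492/(1200 + 1492) = 16.4 V.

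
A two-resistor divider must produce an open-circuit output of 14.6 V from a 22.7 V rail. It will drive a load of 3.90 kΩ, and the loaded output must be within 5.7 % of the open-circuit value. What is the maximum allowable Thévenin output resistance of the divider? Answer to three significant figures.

Loading drop = R_th/(R_th + R_L) ≤ 0.0570, so R_th ≤ R_L · ε/(1−ε) = 3.90 kΩ × 0.0570/0.9430 = 236 Ω.
(Any R1, R2 with R2/(R1+R2) = 0.643 and R1‖R2 ≤ 236 Ω will meet the spec.)

R_th ≤ 236 Ω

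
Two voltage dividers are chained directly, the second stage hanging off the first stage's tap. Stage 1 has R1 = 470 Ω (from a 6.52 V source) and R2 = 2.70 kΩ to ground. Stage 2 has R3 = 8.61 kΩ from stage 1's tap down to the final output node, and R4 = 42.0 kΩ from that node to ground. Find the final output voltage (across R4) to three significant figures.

Stage 2 presents R3+R4 = 50610 Ω as a load on stage 1's tap.
Stage 1's lower leg becomes R2‖(R3+R4) = 2563 Ω, so V_mid = 6.52 × 2563/3033 = 5.510 V.
Stage 2 is itself unloaded: V_out = V_mid × R4/(R3+R4) = 5.510 × 42000/50610 = 4.57 V.

V_out ≈ 4.57 V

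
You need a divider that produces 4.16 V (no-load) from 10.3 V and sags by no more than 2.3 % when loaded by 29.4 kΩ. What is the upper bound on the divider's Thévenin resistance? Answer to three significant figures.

Loading drop = R_th/(R_th + R_L) ≤ 0.0230, so R_th ≤ R_L · ε/(1−ε) = 29.4 kΩ × 0.0230/0.9770 = 692 Ω.
(Any R1, R2 with R2/(R1+R2) = 0.404 and R1‖R2 ≤ 692 Ω will meet the spec.)

R_th ≤ 692 Ω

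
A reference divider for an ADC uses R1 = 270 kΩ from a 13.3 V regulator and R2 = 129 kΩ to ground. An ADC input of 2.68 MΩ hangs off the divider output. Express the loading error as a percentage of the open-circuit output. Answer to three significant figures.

The divider's output (Thévenin) resistance is R1‖R2 = 87.29 kΩ.
Fractional drop under load = R_th/(R_th + R_L) = 87.29 / (87.29 + 2680) = 0.03154.
So the output falls by 3.15 %.

3.15 %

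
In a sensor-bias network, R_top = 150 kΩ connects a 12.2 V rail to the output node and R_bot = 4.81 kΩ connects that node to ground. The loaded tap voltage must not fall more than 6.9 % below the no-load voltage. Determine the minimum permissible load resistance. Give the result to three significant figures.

R_L(min) ≈ 62.9 kΩ

Output resistance R_th = R_top‖R_bot = (150 × 4.81)/154.8 = 4.661 kΩ.
The fractional drop is R_th/(R_th + R_L); requiring this ≤ 0.0690 gives R_L ≥ R_th(1/0.0690 − 1) = 4.661 × 13.49 = 62.9 kΩ.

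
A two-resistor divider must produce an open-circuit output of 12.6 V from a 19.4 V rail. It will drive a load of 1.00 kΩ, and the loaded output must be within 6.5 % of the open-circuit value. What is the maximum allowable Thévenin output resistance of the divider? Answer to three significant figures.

R_th ≤ 69.5 Ω

Loading drop = R_th/(R_th + R_L) ≤ 0.0650, so R_th ≤ R_L · ε/(1−ε) = 1.00 kΩ × 0.0650/0.9350 = 69.5 Ω.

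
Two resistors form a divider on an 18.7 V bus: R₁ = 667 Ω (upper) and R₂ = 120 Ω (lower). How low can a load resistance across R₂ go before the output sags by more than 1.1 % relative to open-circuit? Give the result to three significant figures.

Output resistance R_th = R₁‖R₂ = (667 × 120)/787.0 = 101.7 Ω.
The fractional drop is R_th/(R_th + R_L); requiring this ≤ 0.0110 gives R_L ≥ R_th(1/0.0110 − 1) = 101.7 × 89.91 = 9.14 kΩ.

R_L(min) ≈ 9.14 kΩ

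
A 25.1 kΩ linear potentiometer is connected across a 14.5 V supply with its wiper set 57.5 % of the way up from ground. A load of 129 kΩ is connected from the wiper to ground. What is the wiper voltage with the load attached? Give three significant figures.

The wiper splits the pot into (1−α)R = 10.67 kΩ above and αR = 14.43 kΩ below.
Lower section ‖ load = 12.98 kΩ.
V_wiper = 14.5 × 12.98/(10.67 + 12.98) = 7.96 V.

V ≈ 7.96 V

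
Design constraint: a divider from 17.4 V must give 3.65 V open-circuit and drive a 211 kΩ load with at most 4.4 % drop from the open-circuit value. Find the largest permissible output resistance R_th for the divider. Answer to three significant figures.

Loading drop = R_th/(R_th + R_L) ≤ 0.0440, so R_th ≤ R_L · ε/(1−ε) = 211 kΩ × 0.0440/0.9560 = 9.71 kΩ.
(Any R1, R2 with R2/(R1+R2) = 0.210 and R1‖R2 ≤ 9.71 kΩ will meet the spec.)

R_th ≤ 9.71 kΩ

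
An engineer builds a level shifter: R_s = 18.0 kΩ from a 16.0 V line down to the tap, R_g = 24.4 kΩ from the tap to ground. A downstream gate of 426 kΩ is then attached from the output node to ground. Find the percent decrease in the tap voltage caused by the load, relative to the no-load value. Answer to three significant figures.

The divider's output (Thévenin) resistance is R_s‖R_g = 10.36 kΩ.
Fractional drop under load = R_th/(R_th + R_L) = 10.36 / (10.36 + 426) = 0.02374.
So the output falls by 2.37 %.

2.37 %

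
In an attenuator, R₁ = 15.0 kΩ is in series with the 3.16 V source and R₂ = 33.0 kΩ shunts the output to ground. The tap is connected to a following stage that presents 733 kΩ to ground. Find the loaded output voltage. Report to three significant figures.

The load sits in parallel with R₂: R₂‖R_L = (33.0 × 733) / (33.0 + 733) = 31.58 kΩ.
V_out = 3.16 × 31.58 / (15.0 + 31.58) = 3.16 × 31.58/46.58 = 2.14 V.

V_out ≈ 2.14 V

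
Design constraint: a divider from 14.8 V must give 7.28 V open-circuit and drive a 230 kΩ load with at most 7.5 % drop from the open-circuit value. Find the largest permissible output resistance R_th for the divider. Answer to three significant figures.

Loading drop = R_th/(R_th + R_L) ≤ 0.0750, so R_th ≤ R_L · ε/(1−ε) = 230 kΩ × 0.0750/0.9250 = 18.6 kΩ.

R_th ≤ 18.6 kΩ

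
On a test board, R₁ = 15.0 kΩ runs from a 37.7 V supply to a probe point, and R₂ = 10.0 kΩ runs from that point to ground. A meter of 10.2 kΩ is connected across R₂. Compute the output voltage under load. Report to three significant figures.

The load sits in parallel with R₂: R₂‖R_L = (10.0 × 10.2) / (10.0 + 10.2) = 5.050 kΩ.
V_out = 37.7 × 5.050 / (15.0 + 5.050) = 37.7 × 5.050/20.05 = 9.49 V.

V_out ≈ 9.49 V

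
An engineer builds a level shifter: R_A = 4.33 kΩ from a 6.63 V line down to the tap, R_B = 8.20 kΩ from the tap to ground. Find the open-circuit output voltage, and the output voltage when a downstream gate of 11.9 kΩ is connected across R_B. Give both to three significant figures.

Open-circuit: V = 6.63 × 8.20/(4.33 + 8.20) = 4.34 V.
With the load, R_B becomes R_B‖R_L = 4.855 kΩ, so V = 6.63 × 4.855/9.185 = 3.50 V.

Unloaded: 4.34 V; loaded: 3.50 V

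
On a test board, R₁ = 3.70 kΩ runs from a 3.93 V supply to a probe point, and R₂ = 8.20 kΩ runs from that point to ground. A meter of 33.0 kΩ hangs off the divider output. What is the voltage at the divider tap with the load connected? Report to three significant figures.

V_out ≈ 2.51 V

The load sits in parallel with R₂: R₂‖R_L = (8.20 × 33.0) / (8.20 + 33.0) = 6.568 kΩ.
V_out = 3.93 × 6.568 / (3.70 + 6.568) = 3.93 × 6.568/10.27 = 2.51 V.
(Unloaded it would have been 2.71 V.)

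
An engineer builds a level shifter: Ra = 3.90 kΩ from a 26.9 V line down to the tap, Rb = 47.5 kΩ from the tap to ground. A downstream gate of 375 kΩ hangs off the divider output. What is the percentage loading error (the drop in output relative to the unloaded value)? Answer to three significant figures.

0.952 %

The divider's output (Thévenin) resistance is Ra‖Rb = 3.604 kΩ.
Fractional drop under load = R_th/(R_th + R_L) = 3.604 / (3.604 + 375) = 0.009519.
So the output falls by 0.952 %.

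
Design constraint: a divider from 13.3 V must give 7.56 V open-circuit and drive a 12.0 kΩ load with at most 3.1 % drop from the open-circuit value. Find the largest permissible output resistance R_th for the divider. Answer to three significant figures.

R_th ≤ 384 Ω

Loading drop = R_th/(R_th + R_L) ≤ 0.0310, so R_th ≤ R_L · ε/(1−ε) = 12.0 kΩ × 0.0310/0.9690 = 384 Ω.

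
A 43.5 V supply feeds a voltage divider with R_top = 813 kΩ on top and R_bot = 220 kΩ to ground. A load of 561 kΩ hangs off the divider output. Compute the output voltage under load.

The load sits in parallel with R_bot: R_bot‖R_L = (220 × 561) / (220 + 561) = 158.0 kΩ.
V_out = 43.5 × 158.0 / (813 + 158.0) = 43.5 × 158.0/971.0 = 7.08 V.

V_out ≈ 7.08 V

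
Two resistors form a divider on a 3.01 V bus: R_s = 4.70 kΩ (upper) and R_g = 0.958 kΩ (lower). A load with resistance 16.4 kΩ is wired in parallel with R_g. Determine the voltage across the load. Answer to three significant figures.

The load sits in parallel with R_g: R_g‖R_L = (958 × 16400) / (958 + 16400) = 905.1 Ω.
V_out = 3.01 × 905.1 / (4700 + 905.1) = 3.01 × 905.1/5605 = 0.486 V.

V_out ≈ 0.486 V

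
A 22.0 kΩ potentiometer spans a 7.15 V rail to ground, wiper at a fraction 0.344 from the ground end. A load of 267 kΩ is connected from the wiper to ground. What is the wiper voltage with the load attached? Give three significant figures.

The wiper splits the pot into (1−α)R = 14.43 kΩ above and αR = 7.568 kΩ below.
Lower section ‖ load = 7.359 kΩ.
V_wiper = 7.15 × 7.359/(14.43 + 7.359) = 2.41 V.

V ≈ 2.41 V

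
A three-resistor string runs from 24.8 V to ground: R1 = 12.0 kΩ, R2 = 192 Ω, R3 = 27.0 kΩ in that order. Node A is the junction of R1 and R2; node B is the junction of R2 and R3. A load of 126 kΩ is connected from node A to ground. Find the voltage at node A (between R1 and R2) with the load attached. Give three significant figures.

V ≈ 16.1 V

Below node A the series string R2+R3 = 27190 Ω sits in parallel with the 126000 Ω load: 22370 Ω.
V_A = 24.8 × 22370/(12000 + 22370) = 16.1 V.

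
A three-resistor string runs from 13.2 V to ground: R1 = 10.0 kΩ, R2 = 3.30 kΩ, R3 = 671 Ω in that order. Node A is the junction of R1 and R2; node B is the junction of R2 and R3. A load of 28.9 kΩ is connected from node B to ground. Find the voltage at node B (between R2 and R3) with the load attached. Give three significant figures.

V ≈ 0.620 V

At node B, R3 is in parallel with the load: R3‖R_L = 655.8 Ω.
Below node A the resistance is R2 + (R3‖R_L) = 3956 Ω, so V_A = 13.2 × 3956/13960 = 3.742 V.
Then V_B = V_A × (R3‖R_L)/(R2 + R3‖R_L) = 3.742 × 655.8/3956 = 0.620 V.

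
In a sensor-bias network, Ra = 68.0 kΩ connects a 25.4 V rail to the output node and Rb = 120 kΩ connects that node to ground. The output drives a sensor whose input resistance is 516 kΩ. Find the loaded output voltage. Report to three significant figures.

The load sits in parallel with Rb: Rb‖R_L = (120 × 516) / (120 + 516) = 97.36 kΩ.
V_out = 25.4 × 97.36 / (68.0 + 97.36) = 25.4 × 97.36/165.4 = 15.0 V.

V_out ≈ 15.0 V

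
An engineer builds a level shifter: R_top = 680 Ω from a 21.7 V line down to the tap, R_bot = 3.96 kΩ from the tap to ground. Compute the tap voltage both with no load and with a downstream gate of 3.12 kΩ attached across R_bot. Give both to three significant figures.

Open-circuit: V = 21.7 × 3960/(680 + 3960) = 18.5 V.
With the load, R_bot becomes R_bot‖R_L = 1745 Ω, so V = 21.7 × 1745/2425 = 15.6 V.

Unloaded: 18.5 V; loaded: 15.6 V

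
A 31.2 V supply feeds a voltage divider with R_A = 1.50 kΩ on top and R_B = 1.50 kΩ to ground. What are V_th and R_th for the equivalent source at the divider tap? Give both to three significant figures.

V_th = 15.6 V, R_th = 750 Ω

V_th is the open-circuit tap voltage: 31.2 × 1.50/(1.50 + 1.50) = 15.6 V.
With the supply zeroed, R_A and R_B appear in parallel from the tap: R_th = R_A‖R_B = (1.50 × 1.50)/3.000 = 750 Ω.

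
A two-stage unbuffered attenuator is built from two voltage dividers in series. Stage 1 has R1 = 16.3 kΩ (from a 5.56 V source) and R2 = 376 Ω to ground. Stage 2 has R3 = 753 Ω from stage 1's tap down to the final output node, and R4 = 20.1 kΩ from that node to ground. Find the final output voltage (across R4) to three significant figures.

Stage 2 presents R3+R4 = 20850 Ω as a load on stage 1's tap.
Stage 1's lower leg becomes R2‖(R3+R4) = 369.3 Ω, so V_mid = 5.56 × 369.3/16670 = 0.1232 V.
Stage 2 is itself unloaded: V_out = V_mid × R4/(R3+R4) = 0.1232 × 20100/20850 = 0.119 V.

V_out ≈ 0.119 V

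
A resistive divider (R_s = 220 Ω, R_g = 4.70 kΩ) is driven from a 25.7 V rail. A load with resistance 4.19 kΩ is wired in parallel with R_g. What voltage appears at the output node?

The load sits in parallel with R_g: R_g‖R_L = (4700 × 4190) / (4700 + 4190) = 2215 Ω.
V_out = 25.7 × 2215 / (220 + 2215) = 25.7 × 2215/2435 = 23.4 V.
(Unloaded it would have been 24.6 V.)

V_out ≈ 23.4 V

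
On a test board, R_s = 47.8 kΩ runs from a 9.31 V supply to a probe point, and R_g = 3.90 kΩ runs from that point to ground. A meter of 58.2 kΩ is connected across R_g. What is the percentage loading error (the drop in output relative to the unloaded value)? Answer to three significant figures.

The divider's output (Thévenin) resistance is R_s‖R_g = 3.606 kΩ.
Fractional drop under load = R_th/(R_th + R_L) = 3.606 / (3.606 + 58.2) = 0.05834.
So the output falls by 5.83 %.

5.83 %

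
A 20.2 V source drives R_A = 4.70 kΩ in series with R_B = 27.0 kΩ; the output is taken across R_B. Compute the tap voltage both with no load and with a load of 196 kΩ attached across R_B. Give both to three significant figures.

Unloaded: 17.2 V; loaded: 16.9 V

Open-circuit: V = 20.2 × 27.0/(4.70 + 27.0) = 17.2 V.
With the load, R_B becomes R_B‖R_L = 23.73 kΩ, so V = 20.2 × 23.73/28.43 = 16.9 V.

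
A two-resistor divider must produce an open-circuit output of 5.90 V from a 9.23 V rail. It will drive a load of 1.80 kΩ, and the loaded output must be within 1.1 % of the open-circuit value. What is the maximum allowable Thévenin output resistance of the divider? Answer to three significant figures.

Loading drop = R_th/(R_th + R_L) ≤ 0.0110, so R_th ≤ R_L · ε/(1−ε) = 1.80 kΩ × 0.0110/0.9890 = 20.0 Ω.
(Any R1, R2 with R2/(R1+R2) = 0.639 and R1‖R2 ≤ 20.0 Ω will meet the spec.)

R_th ≤ 20.0 Ω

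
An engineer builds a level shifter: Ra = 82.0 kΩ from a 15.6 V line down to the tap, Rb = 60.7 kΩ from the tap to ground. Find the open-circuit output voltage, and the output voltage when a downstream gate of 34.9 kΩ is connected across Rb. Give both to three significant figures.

Unloaded: 6.64 V; loaded: 3.32 V

Open-circuit: V = 15.6 × 60.7/(82.0 + 60.7) = 6.64 V.
With the load, Rb becomes Rb‖R_L = 22.16 kΩ, so V = 15.6 × 22.16/104.2 = 3.32 V.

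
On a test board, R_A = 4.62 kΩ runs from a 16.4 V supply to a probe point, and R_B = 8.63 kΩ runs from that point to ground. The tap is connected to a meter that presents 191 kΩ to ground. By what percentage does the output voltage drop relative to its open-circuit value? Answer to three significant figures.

The divider's output (Thévenin) resistance is R_A‖R_B = 3.009 kΩ.
Fractional drop under load = R_th/(R_th + R_L) = 3.009 / (3.009 + 191) = 0.01551.
So the output falls by 1.55 %.

1.55 %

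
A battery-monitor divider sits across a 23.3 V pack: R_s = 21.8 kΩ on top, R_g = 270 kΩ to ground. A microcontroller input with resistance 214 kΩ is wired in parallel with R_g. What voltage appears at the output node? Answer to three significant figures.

The load sits in parallel with R_g: R_g‖R_L = (270 × 214) / (270 + 214) = 119.4 kΩ.
V_out = 23.3 × 119.4 / (21.8 + 119.4) = 23.3 × 119.4/141.2 = 19.7 V.

V_out ≈ 19.7 V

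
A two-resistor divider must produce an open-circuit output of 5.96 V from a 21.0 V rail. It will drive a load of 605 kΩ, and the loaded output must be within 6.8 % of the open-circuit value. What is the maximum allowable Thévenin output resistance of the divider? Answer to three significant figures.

Loading drop = R_th/(R_th + R_L) ≤ 0.0680, so R_th ≤ R_L · ε/(1−ε) = 605 kΩ × 0.0680/0.9320 = 44.1 kΩ.

R_th ≤ 44.1 kΩ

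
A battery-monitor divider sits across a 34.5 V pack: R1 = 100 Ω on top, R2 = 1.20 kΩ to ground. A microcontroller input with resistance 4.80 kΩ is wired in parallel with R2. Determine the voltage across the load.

V_out ≈ 31.2 V

The load sits in parallel with R2: R2‖R_L = (1200 × 4800) / (1200 + 4800) = 960.0 Ω.
V_out = 34.5 × 960.0 / (100 + 960.0) = 34.5 × 960.0/1060 = 31.2 V.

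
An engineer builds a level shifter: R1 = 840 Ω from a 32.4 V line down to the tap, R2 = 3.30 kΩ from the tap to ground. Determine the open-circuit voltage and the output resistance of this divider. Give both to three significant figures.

V_th = 25.8 V, R_th = 670 Ω

V_th is the open-circuit tap voltage: 32.4 × 3300/(840 + 3300) = 25.8 V.
With the supply zeroed, R1 and R2 appear in parallel from the tap: R_th = R1‖R2 = (840 × 3300)/4140 = 670 Ω.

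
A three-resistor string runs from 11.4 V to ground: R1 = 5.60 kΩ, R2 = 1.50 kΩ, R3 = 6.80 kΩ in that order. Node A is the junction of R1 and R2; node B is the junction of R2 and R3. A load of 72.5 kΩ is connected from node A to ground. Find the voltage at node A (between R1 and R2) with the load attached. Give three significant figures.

V ≈ 6.51 V

Below node A the series string R2+R3 = 8.300 kΩ sits in parallel with the 72.5 kΩ load: 7.447 kΩ.
V_A = 11.4 × 7.447/(5.60 + 7.447) = 6.51 V.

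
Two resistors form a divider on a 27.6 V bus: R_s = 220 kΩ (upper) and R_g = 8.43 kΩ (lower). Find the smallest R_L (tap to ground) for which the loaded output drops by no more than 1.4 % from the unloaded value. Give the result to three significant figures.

Output resistance R_th = R_s‖R_g = (220 × 8.43)/228.4 = 8.119 kΩ.
The fractional drop is R_th/(R_th + R_L); requiring this ≤ 0.0140 gives R_L ≥ R_th(1/0.0140 − 1) = 8.119 × 70.43 = 572 kΩ.

R_L(min) ≈ 572 kΩ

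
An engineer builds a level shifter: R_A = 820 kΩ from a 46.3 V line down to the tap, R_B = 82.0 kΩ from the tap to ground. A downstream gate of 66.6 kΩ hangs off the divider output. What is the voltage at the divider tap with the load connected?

The load sits in parallel with R_B: R_B‖R_L = (82.0 × 66.6) / (82.0 + 66.6) = 36.75 kΩ.
V_out = 46.3 × 36.75 / (820 + 36.75) = 46.3 × 36.75/856.8 = 1.99 V.
(Unloaded it would have been 4.21 V.)

V_out ≈ 1.99 V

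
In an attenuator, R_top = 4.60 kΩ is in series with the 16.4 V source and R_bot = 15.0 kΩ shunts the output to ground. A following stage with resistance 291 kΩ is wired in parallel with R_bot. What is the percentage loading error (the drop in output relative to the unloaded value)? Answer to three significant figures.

1.20 %

The divider's output (Thévenin) resistance is R_top‖R_bot = 3.520 kΩ.
Fractional drop under load = R_th/(R_th + R_L) = 3.520 / (3.520 + 291) = 0.01195.
So the output falls by 1.20 %.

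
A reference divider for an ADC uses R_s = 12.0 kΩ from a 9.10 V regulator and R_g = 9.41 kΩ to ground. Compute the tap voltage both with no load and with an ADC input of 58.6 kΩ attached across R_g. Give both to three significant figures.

Open-circuit: V = 9.10 × 9.41/(12.0 + 9.41) = 4.00 V.
With the load, R_g becomes R_g‖R_L = 8.108 kΩ, so V = 9.10 × 8.108/20.11 = 3.67 V.

Unloaded: 4.00 V; loaded: 3.67 V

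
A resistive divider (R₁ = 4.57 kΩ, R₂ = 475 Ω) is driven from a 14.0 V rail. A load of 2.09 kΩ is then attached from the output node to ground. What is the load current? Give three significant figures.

R₂‖R_L = 387.0 Ω; V_out = 14.0 × 387.0/4957 = 1.093 V.
I_L = V_out / R_L = 1.093 / 2.09 kΩ = 0.523 mA.

I_L ≈ 0.523 mA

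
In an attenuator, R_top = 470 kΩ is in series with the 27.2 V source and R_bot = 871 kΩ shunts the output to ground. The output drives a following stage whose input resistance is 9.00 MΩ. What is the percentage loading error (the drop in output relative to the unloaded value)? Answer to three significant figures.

3.28 %

The divider's output (Thévenin) resistance is R_top‖R_bot = 305.3 kΩ.
Fractional drop under load = R_th/(R_th + R_L) = 305.3 / (305.3 + 9000) = 0.03281.
So the output falls by 3.28 %.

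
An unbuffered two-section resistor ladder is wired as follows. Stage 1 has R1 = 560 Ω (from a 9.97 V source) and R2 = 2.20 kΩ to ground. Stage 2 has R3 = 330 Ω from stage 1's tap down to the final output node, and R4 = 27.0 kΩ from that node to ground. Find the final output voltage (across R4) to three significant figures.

Stage 2 presents R3+R4 = 27330 Ω as a load on stage 1's tap.
Stage 1's lower leg becomes R2‖(R3+R4) = 2036 Ω, so V_mid = 9.97 × 2036/2596 = 7.819 V.
Stage 2 is itself unloaded: V_out = V_mid × R4/(R3+R4) = 7.819 × 27000/27330 = 7.72 V.

V_out ≈ 7.72 V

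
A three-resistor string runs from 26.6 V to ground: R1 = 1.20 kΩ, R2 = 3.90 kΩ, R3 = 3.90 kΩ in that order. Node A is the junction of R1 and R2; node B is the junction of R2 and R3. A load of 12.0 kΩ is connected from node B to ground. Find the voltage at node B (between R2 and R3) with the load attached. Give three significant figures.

V ≈ 9.73 V

At node B, R3 is in parallel with the load: R3‖R_L = 2.943 kΩ.
Below node A the resistance is R2 + (R3‖R_L) = 6.843 kΩ, so V_A = 26.6 × 6.843/8.043 = 22.63 V.
Then V_B = V_A × (R3‖R_L)/(R2 + R3‖R_L) = 22.63 × 2.943/6.843 = 9.73 V.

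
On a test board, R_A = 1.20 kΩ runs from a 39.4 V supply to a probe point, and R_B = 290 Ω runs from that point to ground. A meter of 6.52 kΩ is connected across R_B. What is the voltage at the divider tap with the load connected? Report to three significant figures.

V_out ≈ 7.40 V

The load sits in parallel with R_B: R_B‖R_L = (290 × 6520) / (290 + 6520) = 277.7 Ω.
V_out = 39.4 × 277.7 / (1200 + 277.7) = 39.4 × 277.7/1478 = 7.40 V.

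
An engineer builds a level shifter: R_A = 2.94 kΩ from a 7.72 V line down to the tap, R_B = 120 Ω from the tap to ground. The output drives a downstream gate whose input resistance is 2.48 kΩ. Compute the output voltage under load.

V_out ≈ 0.289 V

The load sits in parallel with R_B: R_B‖R_L = (120 × 2480) / (120 + 2480) = 114.5 Ω.
V_out = 7.72 × 114.5 / (2940 + 114.5) = 7.72 × 114.5/3054 = 0.289 V.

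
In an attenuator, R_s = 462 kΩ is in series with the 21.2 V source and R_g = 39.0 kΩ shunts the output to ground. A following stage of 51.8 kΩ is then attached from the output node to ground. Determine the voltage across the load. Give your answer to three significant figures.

V_out ≈ 0.974 V

The load sits in parallel with R_g: R_g‖R_L = (39.0 × 51.8) / (39.0 + 51.8) = 22.25 kΩ.
V_out = 21.2 × 22.25 / (462 + 22.25) = 21.2 × 22.25/484.2 = 0.974 V.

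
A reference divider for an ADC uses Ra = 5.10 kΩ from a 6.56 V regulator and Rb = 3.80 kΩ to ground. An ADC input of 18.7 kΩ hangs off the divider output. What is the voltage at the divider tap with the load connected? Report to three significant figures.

The load sits in parallel with Rb: Rb‖R_L = (3.80 × 18.7) / (3.80 + 18.7) = 3.158 kΩ.
V_out = 6.56 × 3.158 / (5.10 + 3.158) = 6.56 × 3.158/8.258 = 2.51 V.
(Unloaded it would have been 2.80 V.)

V_out ≈ 2.51 V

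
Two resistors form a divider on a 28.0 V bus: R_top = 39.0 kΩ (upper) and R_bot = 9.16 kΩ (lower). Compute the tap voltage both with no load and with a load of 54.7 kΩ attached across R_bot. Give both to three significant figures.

Open-circuit: V = 28.0 × 9.16/(39.0 + 9.16) = 5.33 V.
With the load, R_bot becomes R_bot‖R_L = 7.846 kΩ, so V = 28.0 × 7.846/46.85 = 4.69 V.

Unloaded: 5.33 V; loaded: 4.69 V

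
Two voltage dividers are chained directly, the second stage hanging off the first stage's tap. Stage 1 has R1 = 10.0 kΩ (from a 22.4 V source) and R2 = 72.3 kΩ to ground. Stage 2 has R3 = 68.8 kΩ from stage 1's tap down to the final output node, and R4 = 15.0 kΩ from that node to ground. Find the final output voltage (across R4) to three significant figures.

Stage 2 presents R3+R4 = 83.80 kΩ as a load on stage 1's tap.
Stage 1's lower leg becomes R2‖(R3+R4) = 38.81 kΩ, so V_mid = 22.4 × 38.81/48.81 = 17.81 V.
Stage 2 is itself unloaded: V_out = V_mid × R4/(R3+R4) = 17.81 × 15.0/83.80 = 3.19 V.

V_out ≈ 3.19 V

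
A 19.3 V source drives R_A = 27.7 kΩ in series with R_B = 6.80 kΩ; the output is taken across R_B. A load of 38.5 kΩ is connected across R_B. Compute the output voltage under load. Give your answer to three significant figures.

V_out ≈ 3.33 V

The load sits in parallel with R_B: R_B‖R_L = (6.80 × 38.5) / (6.80 + 38.5) = 5.779 kΩ.
V_out = 19.3 × 5.779 / (27.7 + 5.779) = 19.3 × 5.779/33.48 = 3.33 V.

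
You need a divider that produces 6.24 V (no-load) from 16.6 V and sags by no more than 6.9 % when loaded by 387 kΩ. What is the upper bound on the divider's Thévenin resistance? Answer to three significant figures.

R_th ≤ 28.7 kΩ

Loading drop = R_th/(R_th + R_L) ≤ 0.0690, so R_th ≤ R_L · ε/(1−ε) = 387 kΩ × 0.0690/0.9310 = 28.7 kΩ.
(Any R1, R2 with R2/(R1+R2) = 0.376 and R1‖R2 ≤ 28.7 kΩ will meet the spec.)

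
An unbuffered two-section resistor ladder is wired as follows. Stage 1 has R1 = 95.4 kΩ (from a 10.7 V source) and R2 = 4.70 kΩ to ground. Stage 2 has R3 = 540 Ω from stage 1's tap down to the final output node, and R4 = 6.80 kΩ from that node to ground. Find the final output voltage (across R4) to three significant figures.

V_out ≈ 0.289 V

Stage 2 presents R3+R4 = 7340 Ω as a load on stage 1's tap.
Stage 1's lower leg becomes R2‖(R3+R4) = 2865 Ω, so V_mid = 10.7 × 2865/98270 = 0.3120 V.
Stage 2 is itself unloaded: V_out = V_mid × R4/(R3+R4) = 0.3120 × 6800/7340 = 0.289 V.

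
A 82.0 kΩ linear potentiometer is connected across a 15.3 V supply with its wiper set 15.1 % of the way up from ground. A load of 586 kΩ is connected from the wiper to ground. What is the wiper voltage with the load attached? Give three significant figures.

The wiper splits the pot into (1−α)R = 69.62 kΩ above and αR = 12.38 kΩ below.
Lower section ‖ load = 12.13 kΩ.
V_wiper = 15.3 × 12.13/(69.62 + 12.13) = 2.27 V.

V ≈ 2.27 V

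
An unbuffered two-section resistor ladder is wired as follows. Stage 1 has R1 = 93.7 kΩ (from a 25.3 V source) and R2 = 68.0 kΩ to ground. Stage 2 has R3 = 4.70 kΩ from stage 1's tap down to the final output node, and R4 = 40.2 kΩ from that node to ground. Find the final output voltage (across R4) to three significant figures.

Stage 2 presents R3+R4 = 44.90 kΩ as a load on stage 1's tap.
Stage 1's lower leg becomes R2‖(R3+R4) = 27.04 kΩ, so V_mid = 25.3 × 27.04/120.7 = 5.667 V.
Stage 2 is itself unloaded: V_out = V_mid × R4/(R3+R4) = 5.667 × 40.2/44.90 = 5.07 V.

V_out ≈ 5.07 V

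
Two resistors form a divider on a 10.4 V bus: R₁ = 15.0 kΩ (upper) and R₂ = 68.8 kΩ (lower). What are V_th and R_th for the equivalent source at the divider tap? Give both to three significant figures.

V_th is the open-circuit tap voltage: 10.4 × 68.8/(15.0 + 68.8) = 8.54 V.
With the supply zeroed, R₁ and R₂ appear in parallel from the tap: R_th = R₁‖R₂ = (15.0 × 68.8)/83.80 = 12.3 kΩ.

V_th = 8.54 V, R_th = 12.3 kΩ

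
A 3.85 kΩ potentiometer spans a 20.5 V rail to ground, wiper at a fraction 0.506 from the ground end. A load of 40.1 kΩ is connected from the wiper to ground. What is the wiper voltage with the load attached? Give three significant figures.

V ≈ 10.1 V

The wiper splits the pot into (1−α)R = 1.902 kΩ above and αR = 1.948 kΩ below.
Lower section ‖ load = 1.858 kΩ.
V_wiper = 20.5 × 1.858/(1.902 + 1.858) = 10.1 V.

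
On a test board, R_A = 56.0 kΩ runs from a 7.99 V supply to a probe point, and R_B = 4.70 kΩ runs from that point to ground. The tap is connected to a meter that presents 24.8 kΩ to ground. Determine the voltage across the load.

V_out ≈ 0.527 V

The load sits in parallel with R_B: R_B‖R_L = (4.70 × 24.8) / (4.70 + 24.8) = 3.951 kΩ.
V_out = 7.99 × 3.951 / (56.0 + 3.951) = 7.99 × 3.951/59.95 = 0.527 V.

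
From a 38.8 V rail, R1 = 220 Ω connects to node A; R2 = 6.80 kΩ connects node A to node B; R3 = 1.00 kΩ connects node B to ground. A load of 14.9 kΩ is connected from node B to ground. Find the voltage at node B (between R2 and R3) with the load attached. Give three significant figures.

V ≈ 4.57 V

At node B, R3 is in parallel with the load: R3‖R_L = 937.1 Ω.
Below node A the resistance is R2 + (R3‖R_L) = 7737 Ω, so V_A = 38.8 × 7737/7957 = 37.73 V.
Then V_B = V_A × (R3‖R_L)/(R2 + R3‖R_L) = 37.73 × 937.1/7737 = 4.57 V.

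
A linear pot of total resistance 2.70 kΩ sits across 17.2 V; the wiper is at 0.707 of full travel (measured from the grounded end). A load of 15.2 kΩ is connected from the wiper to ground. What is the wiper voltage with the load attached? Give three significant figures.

The wiper splits the pot into (1−α)R = 791.1 Ω above and αR = 1909 Ω below.
Lower section ‖ load = 1696 Ω.
V_wiper = 17.2 × 1696/(791.1 + 1696) = 11.7 V.

V ≈ 11.7 V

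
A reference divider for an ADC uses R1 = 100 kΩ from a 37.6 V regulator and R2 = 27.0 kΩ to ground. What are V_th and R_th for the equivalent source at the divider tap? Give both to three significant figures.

V_th = 7.99 V, R_th = 21.3 kΩ

V_th is the open-circuit tap voltage: 37.6 × 27.0/(100 + 27.0) = 7.99 V.
With the supply zeroed, R1 and R2 appear in parallel from the tap: R_th = R1‖R2 = (100 × 27.0)/127.0 = 21.3 kΩ.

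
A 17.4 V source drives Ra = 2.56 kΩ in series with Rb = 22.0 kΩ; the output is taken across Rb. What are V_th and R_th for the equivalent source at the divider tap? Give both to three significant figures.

V_th = 15.6 V, R_th = 2.29 kΩ

V_th is the open-circuit tap voltage: 17.4 × 22.0/(2.56 + 22.0) = 15.6 V.
With the supply zeroed, Ra and Rb appear in parallel from the tap: R_th = Ra‖Rb = (2.56 × 22.0)/24.56 = 2.29 kΩ.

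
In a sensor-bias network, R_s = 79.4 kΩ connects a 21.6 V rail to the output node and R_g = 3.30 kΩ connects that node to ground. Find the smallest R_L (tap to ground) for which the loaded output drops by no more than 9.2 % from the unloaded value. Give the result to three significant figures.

Output resistance R_th = R_s‖R_g = (79.4 × 3.30)/82.70 = 3.168 kΩ.
The fractional drop is R_th/(R_th + R_L); requiring this ≤ 0.0920 gives R_L ≥ R_th(1/0.0920 − 1) = 3.168 × 9.870 = 31.3 kΩ.

R_L(min) ≈ 31.3 kΩ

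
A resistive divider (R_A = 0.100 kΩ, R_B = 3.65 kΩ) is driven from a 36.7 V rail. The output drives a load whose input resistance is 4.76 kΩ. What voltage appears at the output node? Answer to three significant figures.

The load sits in parallel with R_B: R_B‖R_L = (3650 × 4760) / (3650 + 4760) = 2066 Ω.
V_out = 36.7 × 2066 / (100 + 2066) = 36.7 × 2066/2166 = 35.0 V.

V_out ≈ 35.0 V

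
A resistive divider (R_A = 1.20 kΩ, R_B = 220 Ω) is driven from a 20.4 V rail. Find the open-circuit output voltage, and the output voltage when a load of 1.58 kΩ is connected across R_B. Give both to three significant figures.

Unloaded: 3.16 V; loaded: 2.83 V

Open-circuit: V = 20.4 × 220/(1200 + 220) = 3.16 V.
With the load, R_B becomes R_B‖R_L = 193.1 Ω, so V = 20.4 × 193.1/1393 = 2.83 V.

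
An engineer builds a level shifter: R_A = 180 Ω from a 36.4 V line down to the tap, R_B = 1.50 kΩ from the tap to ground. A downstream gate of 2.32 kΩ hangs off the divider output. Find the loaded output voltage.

The load sits in parallel with R_B: R_B‖R_L = (1500 × 2320) / (1500 + 2320) = 911.0 Ω.
V_out = 36.4 × 911.0 / (180 + 911.0) = 36.4 × 911.0/1091 = 30.4 V.
(Unloaded it would have been 32.5 V.)

V_out ≈ 30.4 V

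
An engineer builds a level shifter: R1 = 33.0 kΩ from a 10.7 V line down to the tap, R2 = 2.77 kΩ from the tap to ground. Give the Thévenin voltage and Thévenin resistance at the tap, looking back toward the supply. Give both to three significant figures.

V_th is the open-circuit tap voltage: 10.7 × 2.77/(33.0 + 2.77) = 0.829 V.
With the supply zeroed, R1 and R2 appear in parallel from the tap: R_th = R1‖R2 = (33.0 × 2.77)/35.77 = 2.56 kΩ.

V_th = 0.829 V, R_th = 2.56 kΩ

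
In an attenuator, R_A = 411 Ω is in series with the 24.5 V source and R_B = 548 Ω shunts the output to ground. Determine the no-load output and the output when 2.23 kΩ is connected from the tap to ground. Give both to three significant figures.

Unloaded: 14.0 V; loaded: 12.7 V

Open-circuit: V = 24.5 × 548/(411 + 548) = 14.0 V.
With the load, R_B becomes R_B‖R_L = 439.9 Ω, so V = 24.5 × 439.9/850.9 = 12.7 V.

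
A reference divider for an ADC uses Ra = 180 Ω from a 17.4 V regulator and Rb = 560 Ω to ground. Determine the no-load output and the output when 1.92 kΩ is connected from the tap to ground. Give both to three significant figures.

Open-circuit: V = 17.4 × 560/(180 + 560) = 13.2 V.
With the load, Rb becomes Rb‖R_L = 433.5 Ω, so V = 17.4 × 433.5/613.5 = 12.3 V.

Unloaded: 13.2 V; loaded: 12.3 V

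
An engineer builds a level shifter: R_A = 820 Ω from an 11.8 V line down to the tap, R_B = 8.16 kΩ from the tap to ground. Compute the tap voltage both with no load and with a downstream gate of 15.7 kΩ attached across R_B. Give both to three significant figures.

Open-circuit: V = 11.8 × 8160/(820 + 8160) = 10.7 V.
With the load, R_B becomes R_B‖R_L = 5369 Ω, so V = 11.8 × 5369/6189 = 10.2 V.

Unloaded: 10.7 V; loaded: 10.2 V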